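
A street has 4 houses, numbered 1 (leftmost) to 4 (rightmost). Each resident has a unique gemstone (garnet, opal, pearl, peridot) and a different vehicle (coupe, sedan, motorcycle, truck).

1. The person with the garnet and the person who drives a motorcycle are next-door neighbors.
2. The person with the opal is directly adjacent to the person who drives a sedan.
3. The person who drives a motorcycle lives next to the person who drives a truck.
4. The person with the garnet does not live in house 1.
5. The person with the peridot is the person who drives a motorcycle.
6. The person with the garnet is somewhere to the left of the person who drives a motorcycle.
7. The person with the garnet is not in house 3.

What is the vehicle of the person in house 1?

coupe

Clue 7: the person with the garnet is in house 2.
The person who drives a motorcycle is in house 3 (clue 1).
Clue 5 places the person with the peridot in house 3.
House 1 vehicle: only coupe fits.
By clue 2, the person with the opal is in house 1.
Clue 2: the person who drives a sedan is in house 2.
That leaves pearl as the gemstone for house 4.
House 4 vehicle: only truck fits.
So: house 1 = opal/coupe, house 2 = garnet/sedan, house 3 = peridot/motorcycle, house 4 = pearl/truck.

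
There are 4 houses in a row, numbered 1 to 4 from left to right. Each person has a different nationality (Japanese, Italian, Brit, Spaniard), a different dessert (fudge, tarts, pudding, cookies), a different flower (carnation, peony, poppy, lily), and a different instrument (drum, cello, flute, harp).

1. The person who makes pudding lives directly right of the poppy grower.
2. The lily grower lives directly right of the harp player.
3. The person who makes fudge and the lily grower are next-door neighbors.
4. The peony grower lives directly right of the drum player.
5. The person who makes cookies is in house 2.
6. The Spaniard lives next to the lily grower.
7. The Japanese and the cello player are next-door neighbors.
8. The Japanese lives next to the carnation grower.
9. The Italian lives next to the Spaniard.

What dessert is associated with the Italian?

Clue 5 places the person who makes cookies in house 2.
House 1's flower must be carnation (nothing else left).
From clue 8, the Japanese must be in house 2.
So house 1 gets Brit for nationality.
House 4's instrument must be flute (nothing else left).
The Italian is narrowed to house 3 or 4; consider each.
Placing it in house 4 leads to a contradiction, so it's in house 3.
By clue 9, the Spaniard is in house 4.
Clue 6 places the lily grower in house 3.
So house 4 gets peony for flower.
The person who makes pudding is in house 3 (clue 1).
Clue 2: the harp player is in house 2.
Clue 3: the person who makes fudge is in house 4.
Clue 4: the drum player is in house 3.
So house 1 gets tarts for dessert.
House 2 flower: only poppy fits.
House 1's instrument must be cello (nothing else left).
So: house 1 = Brit/tarts/carnation/cello, house 2 = Japanese/cookies/poppy/harp, house 3 = Italian/pudding/lily/drum, house 4 = Spaniard/fudge/peony/flute.

pudding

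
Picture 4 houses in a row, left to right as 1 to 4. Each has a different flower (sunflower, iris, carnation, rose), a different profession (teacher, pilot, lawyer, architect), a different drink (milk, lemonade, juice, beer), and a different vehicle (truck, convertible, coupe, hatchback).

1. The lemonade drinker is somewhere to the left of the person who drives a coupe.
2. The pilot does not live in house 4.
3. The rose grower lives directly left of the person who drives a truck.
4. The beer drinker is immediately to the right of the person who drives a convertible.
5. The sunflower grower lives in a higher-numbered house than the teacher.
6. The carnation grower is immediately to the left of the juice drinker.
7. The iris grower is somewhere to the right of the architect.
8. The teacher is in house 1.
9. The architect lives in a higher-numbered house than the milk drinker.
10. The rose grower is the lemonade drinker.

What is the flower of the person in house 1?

Clue 8 places the teacher in house 1.
So house 4 gets lawyer for profession.
The iris grower is narrowed to house 3 or 4; consider each.
Placing it in house 3 leads to a contradiction, so it's in house 4.
The sunflower grower is narrowed to house 2 or 3; consider each.
Placing it in house 2 leads to a contradiction, so it's in house 3.
That leaves beer as the drink for house 4.
The person who drives a convertible is in house 3 (clue 4).
House 3's drink must be juice (nothing else left).
The only vehicle still possible for house 1 is hatchback.
That leaves coupe as the vehicle for house 4.
Clue 3 places the rose grower in house 1.
The carnation grower is in house 2 (clue 6).
Clue 10: the lemonade drinker is in house 1.
House 2 drink: only milk fits.
The only vehicle still possible for house 2 is truck.
Clue 9 places the architect in house 3.
House 2 profession: only pilot fits.
So: house 1 = rose/teacher/lemonade/hatchback, house 2 = carnation/pilot/milk/truck, house 3 = sunflower/architect/juice/convertible, house 4 = iris/lawyer/beer/coupe.

rose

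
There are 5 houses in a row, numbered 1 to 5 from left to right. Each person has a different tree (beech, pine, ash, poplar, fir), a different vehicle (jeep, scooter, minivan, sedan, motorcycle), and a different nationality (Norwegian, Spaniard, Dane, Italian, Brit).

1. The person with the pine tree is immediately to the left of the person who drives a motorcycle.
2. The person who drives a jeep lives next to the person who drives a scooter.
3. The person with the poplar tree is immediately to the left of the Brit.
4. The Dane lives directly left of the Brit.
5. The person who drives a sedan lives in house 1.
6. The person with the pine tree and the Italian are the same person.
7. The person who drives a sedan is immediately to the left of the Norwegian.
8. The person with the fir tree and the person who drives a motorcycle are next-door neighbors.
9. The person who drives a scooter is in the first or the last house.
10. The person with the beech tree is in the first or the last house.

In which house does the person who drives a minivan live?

3

The person who drives a sedan is in house 1 (clue 5).
Clue 7: the Norwegian is in house 2.
Clue 2 places the person who drives a jeep in house 4.
So house 5 gets scooter for vehicle.
Clue 1: the person with the pine tree is in house 1.
By clue 1, the person who drives a motorcycle is in house 2.
Clue 6 places the Italian in house 1.
House 2 tree: only ash fits.
House 3's tree must be fir (nothing else left).
House 4's tree must be poplar (nothing else left).
So house 5 gets beech for tree.
So house 3 gets minivan for vehicle.
Clue 3 places the Brit in house 5.
The Dane is in house 4 (clue 4).
House 3's nationality must be Spaniard (nothing else left).
So: house 1 = pine/sedan/Italian, house 2 = ash/motorcycle/Norwegian, house 3 = fir/minivan/Spaniard, house 4 = poplar/jeep/Dane, house 5 = beech/scooter/Brit.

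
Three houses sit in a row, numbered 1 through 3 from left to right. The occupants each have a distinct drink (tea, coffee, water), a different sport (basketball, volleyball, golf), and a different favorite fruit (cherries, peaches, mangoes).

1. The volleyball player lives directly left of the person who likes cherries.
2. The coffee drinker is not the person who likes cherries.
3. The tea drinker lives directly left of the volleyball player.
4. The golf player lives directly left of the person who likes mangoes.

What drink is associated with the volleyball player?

coffee

Clue 3: the tea drinker is in house 1.
Clue 3: the volleyball player is in house 2.
So house 1 gets golf for sport.
That leaves basketball as the sport for house 3.
So house 1 gets peaches for favorite fruit.
By clue 1, the person who likes cherries is in house 3.
The coffee drinker is in house 2 (clue 2).
By clue 4, the person who likes mangoes is in house 2.
House 3 drink: only water fits.
So: house 1 = tea/golf/peaches, house 2 = coffee/volleyball/mangoes, house 3 = water/basketball/cherries.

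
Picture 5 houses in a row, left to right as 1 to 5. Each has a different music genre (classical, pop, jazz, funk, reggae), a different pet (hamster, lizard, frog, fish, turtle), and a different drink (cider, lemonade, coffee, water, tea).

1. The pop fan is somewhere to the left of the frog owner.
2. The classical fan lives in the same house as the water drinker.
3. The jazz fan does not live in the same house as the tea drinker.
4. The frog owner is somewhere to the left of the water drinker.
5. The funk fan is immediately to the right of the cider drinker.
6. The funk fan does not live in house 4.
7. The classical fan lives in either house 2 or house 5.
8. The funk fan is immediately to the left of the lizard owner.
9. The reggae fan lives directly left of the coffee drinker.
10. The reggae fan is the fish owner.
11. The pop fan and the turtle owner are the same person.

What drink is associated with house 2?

So house 5 gets hamster for pet.
The classical fan is in house 5 (clue 2).
Clue 2 places the water drinker in house 5.
House 4 music genre: only jazz fits.
The funk fan is narrowed to house 2 or 3; consider each.
Placing it in house 2 leads to a contradiction, so it's in house 3.
From clue 5, the cider drinker must be in house 2.
By clue 8, the lizard owner is in house 4.
From clue 9, the reggae fan must be in house 2.
From clue 9, the coffee drinker must be in house 3.
From clue 10, the fish owner must be in house 2.
The only music genre still possible for house 1 is pop.
The only pet still possible for house 1 is turtle.
House 3 pet: only frog fits.
So house 1 gets tea for drink.
So house 4 gets lemonade for drink.
So: house 1 = pop/turtle/tea, house 2 = reggae/fish/cider, house 3 = funk/frog/coffee, house 4 = jazz/lizard/lemonade, house 5 = classical/hamster/water.

cider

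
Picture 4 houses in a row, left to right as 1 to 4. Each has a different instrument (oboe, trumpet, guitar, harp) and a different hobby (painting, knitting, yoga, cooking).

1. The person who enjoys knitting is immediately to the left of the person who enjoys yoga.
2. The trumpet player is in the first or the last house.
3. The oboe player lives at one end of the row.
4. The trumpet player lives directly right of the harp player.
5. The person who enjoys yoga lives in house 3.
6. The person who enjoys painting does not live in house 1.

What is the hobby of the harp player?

yoga

Clue 4 places the trumpet player in house 4.
The harp player is in house 3 (clue 4).
By clue 5, the person who enjoys yoga is in house 3.
So house 2 gets guitar for instrument.
From clue 1, the person who enjoys knitting must be in house 2.
The only instrument still possible for house 1 is oboe.
House 1 hobby: only cooking fits.
House 4 hobby: only painting fits.
So: house 1 = oboe/cooking, house 2 = guitar/knitting, house 3 = harp/yoga, house 4 = trumpet/painting.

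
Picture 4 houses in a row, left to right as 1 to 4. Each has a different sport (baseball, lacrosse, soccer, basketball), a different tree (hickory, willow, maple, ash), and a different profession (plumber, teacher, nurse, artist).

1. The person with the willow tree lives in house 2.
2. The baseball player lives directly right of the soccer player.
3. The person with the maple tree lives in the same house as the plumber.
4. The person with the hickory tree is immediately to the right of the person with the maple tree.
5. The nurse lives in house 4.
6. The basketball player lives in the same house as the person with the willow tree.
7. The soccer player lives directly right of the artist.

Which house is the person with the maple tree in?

Clue 1 places the person with the willow tree in house 2.
By clue 5, the nurse is in house 4.
Clue 6: the basketball player is in house 2.
The only sport still possible for house 1 is lacrosse.
That leaves baseball as the sport for house 4.
By clue 4, the person with the hickory tree is in house 4.
Clue 4 places the person with the maple tree in house 3.
Clue 7 places the artist in house 2.
House 3 sport: only soccer fits.
So house 1 gets ash for tree.
From clue 3, the plumber must be in house 3.
That leaves teacher as the profession for house 1.
So: house 1 = lacrosse/ash/teacher, house 2 = basketball/willow/artist, house 3 = soccer/maple/plumber, house 4 = baseball/hickory/nurse.

3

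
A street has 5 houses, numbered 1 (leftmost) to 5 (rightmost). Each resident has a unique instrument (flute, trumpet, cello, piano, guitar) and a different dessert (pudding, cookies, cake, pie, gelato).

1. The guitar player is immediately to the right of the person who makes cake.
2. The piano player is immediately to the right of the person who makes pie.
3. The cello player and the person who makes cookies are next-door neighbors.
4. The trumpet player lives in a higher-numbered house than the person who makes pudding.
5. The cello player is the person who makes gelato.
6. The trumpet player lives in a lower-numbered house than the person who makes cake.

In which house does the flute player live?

1

The guitar player is narrowed to house 4 or 5; consider each.
Placing it in house 5 leads to a contradiction, so it's in house 4.
Clue 1: the person who makes cake is in house 3.
Clue 6 places the trumpet player in house 2.
By clue 4, the person who makes pudding is in house 1.
That leaves gelato as the dessert for house 5.
Clue 5 places the cello player in house 5.
The only instrument still possible for house 1 is flute.
So house 3 gets piano for instrument.
Clue 2 places the person who makes pie in house 2.
From clue 3, the person who makes cookies must be in house 4.
So: house 1 = flute/pudding, house 2 = trumpet/pie, house 3 = piano/cake, house 4 = guitar/cookies, house 5 = cello/gelato.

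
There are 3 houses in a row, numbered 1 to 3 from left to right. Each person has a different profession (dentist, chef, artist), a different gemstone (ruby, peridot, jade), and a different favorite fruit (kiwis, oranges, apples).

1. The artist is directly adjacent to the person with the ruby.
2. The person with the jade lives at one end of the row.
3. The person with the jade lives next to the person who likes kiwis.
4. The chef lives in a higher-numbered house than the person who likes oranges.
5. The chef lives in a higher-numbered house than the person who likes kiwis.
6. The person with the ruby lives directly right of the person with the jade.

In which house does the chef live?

3

By clue 3, the person who likes kiwis is in house 2.
By clue 5, the chef is in house 3.
By clue 6, the person with the ruby is in house 2.
The person with the jade is in house 1 (clue 6).
So house 3 gets peridot for gemstone.
House 1's favorite fruit must be oranges (nothing else left).
That leaves apples as the favorite fruit for house 3.
Clue 1 places the artist in house 1.
That leaves dentist as the profession for house 2.
So: house 1 = artist/jade/oranges, house 2 = dentist/ruby/kiwis, house 3 = chef/peridot/apples.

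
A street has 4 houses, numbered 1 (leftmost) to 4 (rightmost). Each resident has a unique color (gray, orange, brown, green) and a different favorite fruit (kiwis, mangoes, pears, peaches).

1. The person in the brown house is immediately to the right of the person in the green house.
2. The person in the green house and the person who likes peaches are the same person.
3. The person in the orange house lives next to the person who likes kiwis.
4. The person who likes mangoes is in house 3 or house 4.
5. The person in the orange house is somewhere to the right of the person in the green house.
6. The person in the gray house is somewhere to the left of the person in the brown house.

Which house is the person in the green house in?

2

The person who likes mangoes is narrowed to house 3 or 4; consider each.
Placing it in house 3 leads to a contradiction, so it's in house 4.
The person in the brown house is narrowed to house 2 or 3 or 4; consider each.
Placing it in house 2 and house 4 leads to a contradiction, so it's in house 3.
Clue 1 places the person in the green house in house 2.
Clue 2: the person who likes peaches is in house 2.
So house 1 gets gray for color.
House 4's color must be orange (nothing else left).
The person who likes kiwis is in house 3 (clue 3).
The only favorite fruit still possible for house 1 is pears.
So: house 1 = gray/pears, house 2 = green/peaches, house 3 = brown/kiwis, house 4 = orange/mangoes.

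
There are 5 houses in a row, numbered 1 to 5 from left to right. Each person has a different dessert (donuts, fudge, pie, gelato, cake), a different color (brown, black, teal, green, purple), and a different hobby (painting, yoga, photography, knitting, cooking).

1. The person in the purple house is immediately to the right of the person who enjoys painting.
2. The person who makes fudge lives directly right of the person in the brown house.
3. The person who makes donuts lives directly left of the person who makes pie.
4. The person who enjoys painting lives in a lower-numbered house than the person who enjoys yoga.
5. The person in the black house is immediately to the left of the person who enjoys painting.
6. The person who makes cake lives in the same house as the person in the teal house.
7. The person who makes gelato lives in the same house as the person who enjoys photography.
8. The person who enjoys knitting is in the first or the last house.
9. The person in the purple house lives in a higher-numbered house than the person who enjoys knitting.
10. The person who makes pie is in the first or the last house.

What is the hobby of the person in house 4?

painting

Clue 9 places the person who enjoys knitting in house 1.
By clue 10, the person who makes pie is in house 5.
From clue 3, the person who makes donuts must be in house 4.
House 1's dessert must be cake (nothing else left).
The person in the teal house is in house 1 (clue 6).
The person who makes fudge is in house 3 (clue 2).
House 2's dessert must be gelato (nothing else left).
House 2's color must be brown (nothing else left).
House 3 color: only black fits.
The person who enjoys painting is in house 4 (clue 5).
From clue 7, the person who enjoys photography must be in house 2.
House 3's hobby must be cooking (nothing else left).
That leaves yoga as the hobby for house 5.
From clue 1, the person in the purple house must be in house 5.
House 4 color: only green fits.
So: house 1 = cake/teal/knitting, house 2 = gelato/brown/photography, house 3 = fudge/black/cooking, house 4 = donuts/green/painting, house 5 = pie/purple/yoga.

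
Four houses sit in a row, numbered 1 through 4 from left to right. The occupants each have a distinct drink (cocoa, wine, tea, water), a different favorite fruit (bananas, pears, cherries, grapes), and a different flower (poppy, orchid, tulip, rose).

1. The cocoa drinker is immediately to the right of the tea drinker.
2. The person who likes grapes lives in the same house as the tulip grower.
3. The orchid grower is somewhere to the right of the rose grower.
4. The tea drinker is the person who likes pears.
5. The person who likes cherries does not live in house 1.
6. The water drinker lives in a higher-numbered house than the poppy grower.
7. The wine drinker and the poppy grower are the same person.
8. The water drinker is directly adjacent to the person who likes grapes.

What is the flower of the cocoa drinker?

The cocoa drinker is narrowed to house 2 or 3 or 4; consider each.
Placing it in house 2 and house 4 leads to a contradiction, so it's in house 3.
The tea drinker is in house 2 (clue 1).
From clue 4, the person who likes pears must be in house 2.
House 1 drink: only wine fits.
That leaves water as the drink for house 4.
Clue 7 places the poppy grower in house 1.
From clue 8, the person who likes grapes must be in house 3.
That leaves bananas as the favorite fruit for house 1.
So house 4 gets cherries for favorite fruit.
The tulip grower is in house 3 (clue 2).
House 2 flower: only rose fits.
So house 4 gets orchid for flower.
So: house 1 = wine/bananas/poppy, house 2 = tea/pears/rose, house 3 = cocoa/grapes/tulip, house 4 = water/cherries/orchid.

tulip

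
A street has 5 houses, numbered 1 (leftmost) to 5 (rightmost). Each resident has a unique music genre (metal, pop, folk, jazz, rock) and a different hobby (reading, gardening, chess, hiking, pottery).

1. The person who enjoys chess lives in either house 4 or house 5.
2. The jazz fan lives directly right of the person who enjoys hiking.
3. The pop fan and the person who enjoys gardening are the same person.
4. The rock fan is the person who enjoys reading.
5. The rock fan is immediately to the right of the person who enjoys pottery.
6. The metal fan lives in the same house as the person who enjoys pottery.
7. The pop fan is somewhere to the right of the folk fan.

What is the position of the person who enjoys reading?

2

The person who enjoys chess is narrowed to house 4 or 5; consider each.
Placing it in house 5 leads to a contradiction, so it's in house 4.
House 5's music genre must be pop (nothing else left).
Clue 3: the person who enjoys gardening is in house 5.
The metal fan is narrowed to house 1 or 2; consider each.
Placing it in house 2 leads to a contradiction, so it's in house 1.
The person who enjoys pottery is in house 1 (clue 6).
By clue 5, the rock fan is in house 2.
Clue 4 places the person who enjoys reading in house 2.
House 3's hobby must be hiking (nothing else left).
By clue 2, the jazz fan is in house 4.
House 3 music genre: only folk fits.
So: house 1 = metal/pottery, house 2 = rock/reading, house 3 = folk/hiking, house 4 = jazz/chess, house 5 = pop/gardening.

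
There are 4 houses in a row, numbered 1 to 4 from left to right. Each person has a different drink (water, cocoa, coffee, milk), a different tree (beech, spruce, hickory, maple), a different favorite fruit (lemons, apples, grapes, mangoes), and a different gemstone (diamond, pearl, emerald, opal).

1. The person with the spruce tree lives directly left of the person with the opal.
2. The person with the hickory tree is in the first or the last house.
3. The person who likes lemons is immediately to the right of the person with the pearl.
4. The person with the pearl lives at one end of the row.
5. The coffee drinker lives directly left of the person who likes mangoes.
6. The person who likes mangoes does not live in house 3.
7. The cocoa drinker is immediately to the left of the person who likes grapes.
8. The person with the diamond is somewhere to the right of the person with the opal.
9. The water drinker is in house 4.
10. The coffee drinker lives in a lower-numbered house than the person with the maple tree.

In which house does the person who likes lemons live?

Clue 4 places the person with the pearl in house 1.
Clue 9: the water drinker is in house 4.
House 1 favorite fruit: only apples fits.
By clue 3, the person who likes lemons is in house 2.
House 3's favorite fruit must be grapes (nothing else left).
That leaves mangoes as the favorite fruit for house 4.
The coffee drinker is in house 3 (clue 5).
From clue 7, the cocoa drinker must be in house 2.
The person with the maple tree is in house 4 (clue 10).
House 1's drink must be milk (nothing else left).
The only tree still possible for house 3 is beech.
That leaves hickory as the tree for house 1.
The only tree still possible for house 2 is spruce.
The person with the opal is in house 3 (clue 1).
The person with the diamond is in house 4 (clue 8).
House 2's gemstone must be emerald (nothing else left).
So: house 1 = milk/hickory/apples/pearl, house 2 = cocoa/spruce/lemons/emerald, house 3 = coffee/beech/grapes/opal, house 4 = water/maple/mangoes/diamond.

2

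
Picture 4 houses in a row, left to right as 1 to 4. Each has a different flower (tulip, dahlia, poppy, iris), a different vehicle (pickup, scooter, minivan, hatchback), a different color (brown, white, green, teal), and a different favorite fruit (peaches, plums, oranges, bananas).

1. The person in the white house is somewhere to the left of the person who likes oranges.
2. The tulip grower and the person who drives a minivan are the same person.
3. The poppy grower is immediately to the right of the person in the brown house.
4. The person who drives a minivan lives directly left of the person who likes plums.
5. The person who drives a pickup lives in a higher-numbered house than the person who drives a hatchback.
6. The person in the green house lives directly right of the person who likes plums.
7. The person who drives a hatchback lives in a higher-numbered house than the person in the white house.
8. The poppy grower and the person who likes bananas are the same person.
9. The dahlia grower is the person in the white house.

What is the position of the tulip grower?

House 1's favorite fruit must be peaches (nothing else left).
The dahlia grower is narrowed to house 1 or 2; consider each.
Placing it in house 2 leads to a contradiction, so it's in house 1.
The person in the white house is in house 1 (clue 9).
The person who drives a minivan is in house 2 (clue 2).
By clue 4, the person who likes plums is in house 3.
Clue 6: the person in the green house is in house 4.
So house 2 gets tulip for flower.
The only vehicle still possible for house 1 is scooter.
So house 3 gets hatchback for vehicle.
That leaves pickup as the vehicle for house 4.
The only favorite fruit still possible for house 2 is oranges.
House 4's favorite fruit must be bananas (nothing else left).
Clue 8 places the poppy grower in house 4.
That leaves iris as the flower for house 3.
By clue 3, the person in the brown house is in house 3.
That leaves teal as the color for house 2.
So: house 1 = dahlia/scooter/white/peaches, house 2 = tulip/minivan/teal/oranges, house 3 = iris/hatchback/brown/plums, house 4 = poppy/pickup/green/bananas.

2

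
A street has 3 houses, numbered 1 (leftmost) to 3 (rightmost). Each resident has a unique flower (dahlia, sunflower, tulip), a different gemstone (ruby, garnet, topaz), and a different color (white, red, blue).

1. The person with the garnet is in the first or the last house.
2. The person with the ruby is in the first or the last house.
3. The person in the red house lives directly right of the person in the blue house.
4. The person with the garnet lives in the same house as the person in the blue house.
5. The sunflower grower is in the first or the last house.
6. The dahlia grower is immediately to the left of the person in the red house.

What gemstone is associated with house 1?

From clue 4, the person with the garnet must be in house 1.
From clue 4, the person in the blue house must be in house 1.
House 2 gemstone: only topaz fits.
House 3's gemstone must be ruby (nothing else left).
Clue 3 places the person in the red house in house 2.
Clue 6: the dahlia grower is in house 1.
That leaves tulip as the flower for house 2.
House 3's flower must be sunflower (nothing else left).
The only color still possible for house 3 is white.
So: house 1 = dahlia/garnet/blue, house 2 = tulip/topaz/red, house 3 = sunflower/ruby/white.

garnet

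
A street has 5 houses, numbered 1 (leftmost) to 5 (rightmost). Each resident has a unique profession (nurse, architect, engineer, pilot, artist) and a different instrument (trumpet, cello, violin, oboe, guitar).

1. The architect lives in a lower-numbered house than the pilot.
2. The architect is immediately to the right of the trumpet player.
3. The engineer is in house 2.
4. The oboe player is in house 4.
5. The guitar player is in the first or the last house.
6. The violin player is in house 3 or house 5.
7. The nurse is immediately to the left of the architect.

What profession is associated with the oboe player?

By clue 3, the engineer is in house 2.
The oboe player is in house 4 (clue 4).
The nurse is in house 3 (clue 7).
From clue 7, the architect must be in house 4.
House 1's profession must be artist (nothing else left).
That leaves pilot as the profession for house 5.
The trumpet player is in house 3 (clue 2).
House 1 instrument: only guitar fits.
The only instrument still possible for house 2 is cello.
House 5's instrument must be violin (nothing else left).
So: house 1 = artist/guitar, house 2 = engineer/cello, house 3 = nurse/trumpet, house 4 = architect/oboe, house 5 = pilot/violin.

architect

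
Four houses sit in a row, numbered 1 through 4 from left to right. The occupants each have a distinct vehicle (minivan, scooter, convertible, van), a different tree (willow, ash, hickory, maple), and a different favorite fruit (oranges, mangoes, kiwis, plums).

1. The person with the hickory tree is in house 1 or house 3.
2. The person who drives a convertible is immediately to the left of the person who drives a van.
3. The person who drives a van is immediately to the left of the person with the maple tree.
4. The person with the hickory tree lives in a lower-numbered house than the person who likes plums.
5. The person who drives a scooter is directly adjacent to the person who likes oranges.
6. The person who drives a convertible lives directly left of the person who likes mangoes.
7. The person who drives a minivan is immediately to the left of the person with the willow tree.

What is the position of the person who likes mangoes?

2

That leaves scooter as the vehicle for house 4.
The person who likes oranges is in house 3 (clue 5).
House 1 favorite fruit: only kiwis fits.
The only favorite fruit still possible for house 2 is mangoes.
So house 4 gets plums for favorite fruit.
By clue 6, the person who drives a convertible is in house 1.
The person who drives a van is in house 2 (clue 2).
From clue 3, the person with the maple tree must be in house 3.
House 3's vehicle must be minivan (nothing else left).
So house 2 gets ash for tree.
So house 4 gets willow for tree.
So house 1 gets hickory for tree.
So: house 1 = convertible/hickory/kiwis, house 2 = van/ash/mangoes, house 3 = minivan/maple/oranges, house 4 = scooter/willow/plums.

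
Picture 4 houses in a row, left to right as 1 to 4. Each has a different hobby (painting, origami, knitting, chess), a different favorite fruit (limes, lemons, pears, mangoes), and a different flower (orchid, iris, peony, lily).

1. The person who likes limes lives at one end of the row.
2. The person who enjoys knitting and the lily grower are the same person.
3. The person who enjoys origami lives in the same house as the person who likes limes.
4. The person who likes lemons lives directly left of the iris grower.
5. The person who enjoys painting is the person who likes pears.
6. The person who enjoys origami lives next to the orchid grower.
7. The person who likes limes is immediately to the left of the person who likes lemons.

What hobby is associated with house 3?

painting

The person who likes limes is in house 1 (clue 7).
Clue 7 places the person who likes lemons in house 2.
From clue 3, the person who enjoys origami must be in house 1.
Clue 4: the iris grower is in house 3.
From clue 6, the orchid grower must be in house 2.
The person who enjoys knitting is in house 4 (clue 2).
From clue 2, the lily grower must be in house 4.
That leaves chess as the hobby for house 2.
The only hobby still possible for house 3 is painting.
House 1 flower: only peony fits.
Clue 5 places the person who likes pears in house 3.
House 4's favorite fruit must be mangoes (nothing else left).
So: house 1 = origami/limes/peony, house 2 = chess/lemons/orchid, house 3 = painting/pears/iris, house 4 = knitting/mangoes/lily.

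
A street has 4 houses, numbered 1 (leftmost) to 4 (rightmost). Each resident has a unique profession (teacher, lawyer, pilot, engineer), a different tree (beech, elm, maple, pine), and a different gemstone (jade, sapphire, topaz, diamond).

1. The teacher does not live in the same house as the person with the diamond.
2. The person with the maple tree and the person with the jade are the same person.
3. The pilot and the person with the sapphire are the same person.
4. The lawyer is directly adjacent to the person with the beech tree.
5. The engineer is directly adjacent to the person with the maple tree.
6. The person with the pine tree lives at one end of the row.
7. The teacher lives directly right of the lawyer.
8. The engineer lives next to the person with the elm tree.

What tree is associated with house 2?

beech

The person with the pine tree is narrowed to house 1 or 4; consider each.
Placing it in house 1 leads to a contradiction, so it's in house 4.
The lawyer is narrowed to house 1 or 2 or 3; consider each.
Placing it in house 1 and house 2 leads to a contradiction, so it's in house 3.
Clue 4: the person with the beech tree is in house 2.
Clue 7: the teacher is in house 4.
The engineer is in house 2 (clue 5).
That leaves pilot as the profession for house 1.
The only gemstone still possible for house 4 is topaz.
From clue 3, the person with the sapphire must be in house 1.
House 2's gemstone must be diamond (nothing else left).
House 3's gemstone must be jade (nothing else left).
Clue 2 places the person with the maple tree in house 3.
That leaves elm as the tree for house 1.
So: house 1 = pilot/elm/sapphire, house 2 = engineer/beech/diamond, house 3 = lawyer/maple/jade, house 4 = teacher/pine/topaz.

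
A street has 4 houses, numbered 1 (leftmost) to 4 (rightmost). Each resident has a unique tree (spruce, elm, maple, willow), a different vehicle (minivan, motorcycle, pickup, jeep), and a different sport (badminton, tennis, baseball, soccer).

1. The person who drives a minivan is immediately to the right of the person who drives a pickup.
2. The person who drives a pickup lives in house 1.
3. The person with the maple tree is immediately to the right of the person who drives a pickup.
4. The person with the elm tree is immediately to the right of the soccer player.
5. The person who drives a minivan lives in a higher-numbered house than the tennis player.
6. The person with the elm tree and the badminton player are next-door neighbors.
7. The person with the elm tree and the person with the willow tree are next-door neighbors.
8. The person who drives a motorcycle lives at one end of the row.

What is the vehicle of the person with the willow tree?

motorcycle

Clue 2: the person who drives a pickup is in house 1.
The person with the maple tree is in house 2 (clue 3).
By clue 1, the person who drives a minivan is in house 2.
Clue 5: the tennis player is in house 1.
The only tree still possible for house 1 is spruce.
That leaves jeep as the vehicle for house 3.
House 4 vehicle: only motorcycle fits.
The person with the elm tree is narrowed to house 3 or 4; consider each.
Placing it in house 4 leads to a contradiction, so it's in house 3.
From clue 4, the soccer player must be in house 2.
By clue 7, the person with the willow tree is in house 4.
So house 3 gets baseball for sport.
House 4 sport: only badminton fits.
So: house 1 = spruce/pickup/tennis, house 2 = maple/minivan/soccer, house 3 = elm/jeep/baseball, house 4 = willow/motorcycle/badminton.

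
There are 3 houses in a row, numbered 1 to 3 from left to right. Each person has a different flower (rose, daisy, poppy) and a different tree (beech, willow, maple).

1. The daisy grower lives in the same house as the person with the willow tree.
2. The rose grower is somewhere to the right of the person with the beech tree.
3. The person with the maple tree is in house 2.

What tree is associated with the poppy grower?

The person with the maple tree is in house 2 (clue 3).
House 3 tree: only willow fits.
Clue 1 places the daisy grower in house 3.
So house 1 gets poppy for flower.
House 2 flower: only rose fits.
So house 1 gets beech for tree.
So: house 1 = poppy/beech, house 2 = rose/maple, house 3 = daisy/willow.

beech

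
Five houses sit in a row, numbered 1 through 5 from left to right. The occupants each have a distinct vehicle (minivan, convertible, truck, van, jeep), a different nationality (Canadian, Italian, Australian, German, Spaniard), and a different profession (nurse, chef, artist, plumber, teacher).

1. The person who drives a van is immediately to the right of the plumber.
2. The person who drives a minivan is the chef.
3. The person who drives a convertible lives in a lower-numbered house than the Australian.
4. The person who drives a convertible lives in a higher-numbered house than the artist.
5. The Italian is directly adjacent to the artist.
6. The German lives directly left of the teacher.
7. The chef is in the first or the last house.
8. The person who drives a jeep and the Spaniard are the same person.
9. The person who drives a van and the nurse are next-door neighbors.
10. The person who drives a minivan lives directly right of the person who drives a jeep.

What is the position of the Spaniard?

Clue 2 places the person who drives a minivan in house 5.
Clue 2: the chef is in house 5.
From clue 10, the person who drives a jeep must be in house 4.
House 1's vehicle must be truck (nothing else left).
By clue 8, the Spaniard is in house 4.
The person who drives a convertible is narrowed to house 2 or 3; consider each.
Placing it in house 2 leads to a contradiction, so it's in house 3.
By clue 3, the Australian is in house 5.
House 2 vehicle: only van fits.
Clue 1 places the plumber in house 1.
That leaves teacher as the profession for house 4.
Clue 6: the German is in house 3.
The only nationality still possible for house 2 is Canadian.
The only profession still possible for house 2 is artist.
That leaves nurse as the profession for house 3.
So house 1 gets Italian for nationality.
So: house 1 = truck/Italian/plumber, house 2 = van/Canadian/artist, house 3 = convertible/German/nurse, house 4 = jeep/Spaniard/teacher, house 5 = minivan/Australian/chef.

4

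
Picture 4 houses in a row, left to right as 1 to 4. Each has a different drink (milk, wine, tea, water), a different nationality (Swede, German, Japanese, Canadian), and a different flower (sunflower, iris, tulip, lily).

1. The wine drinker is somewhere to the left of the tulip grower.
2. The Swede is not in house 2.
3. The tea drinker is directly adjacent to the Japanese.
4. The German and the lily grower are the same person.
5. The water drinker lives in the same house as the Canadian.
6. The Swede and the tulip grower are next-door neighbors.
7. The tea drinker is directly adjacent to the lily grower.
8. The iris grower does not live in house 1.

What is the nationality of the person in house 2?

German

The wine drinker is narrowed to house 1 or 2 or 3; consider each.
Placing it in house 1 and house 3 leads to a contradiction, so it's in house 2.
House 1's flower must be sunflower (nothing else left).
So house 1 gets Canadian for nationality.
The water drinker is in house 1 (clue 5).
The milk drinker is narrowed to house 3 or 4; consider each.
Placing it in house 3 leads to a contradiction, so it's in house 4.
That leaves tea as the drink for house 3.
House 3's nationality must be Swede (nothing else left).
From clue 6, the tulip grower must be in house 4.
So house 2 gets lily for flower.
House 3 flower: only iris fits.
From clue 4, the German must be in house 2.
So house 4 gets Japanese for nationality.
So: house 1 = water/Canadian/sunflower, house 2 = wine/German/lily, house 3 = tea/Swede/iris, house 4 = milk/Japanese/tulip.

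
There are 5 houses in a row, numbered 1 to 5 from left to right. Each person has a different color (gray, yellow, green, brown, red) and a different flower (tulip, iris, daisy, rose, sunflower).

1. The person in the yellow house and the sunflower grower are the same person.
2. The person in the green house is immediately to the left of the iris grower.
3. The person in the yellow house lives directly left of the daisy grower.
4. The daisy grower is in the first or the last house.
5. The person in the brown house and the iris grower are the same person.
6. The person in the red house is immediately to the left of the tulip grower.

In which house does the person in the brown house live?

3

From clue 4, the daisy grower must be in house 5.
The person in the yellow house is in house 4 (clue 3).
House 5's color must be gray (nothing else left).
Clue 1: the sunflower grower is in house 4.
That leaves rose as the flower for house 1.
House 3 color: only brown fits.
The iris grower is in house 3 (clue 5).
That leaves tulip as the flower for house 2.
Clue 2: the person in the green house is in house 2.
From clue 6, the person in the red house must be in house 1.
So: house 1 = red/rose, house 2 = green/tulip, house 3 = brown/iris, house 4 = yellow/sunflower, house 5 = gray/daisy.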